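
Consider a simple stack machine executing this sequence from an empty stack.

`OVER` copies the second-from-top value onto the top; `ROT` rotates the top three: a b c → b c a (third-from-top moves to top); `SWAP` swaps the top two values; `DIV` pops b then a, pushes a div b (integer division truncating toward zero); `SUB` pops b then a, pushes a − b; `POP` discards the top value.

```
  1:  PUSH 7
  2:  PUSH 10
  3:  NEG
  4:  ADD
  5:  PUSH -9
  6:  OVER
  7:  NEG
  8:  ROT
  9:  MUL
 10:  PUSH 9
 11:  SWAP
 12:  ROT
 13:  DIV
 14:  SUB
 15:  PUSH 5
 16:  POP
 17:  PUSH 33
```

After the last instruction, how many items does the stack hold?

2

PUSH 7  : [7]
PUSH 10 : [7, 10]
NEG     : [7, -10]
ADD     : [-3]
PUSH -9 : [-3, -9]
OVER    : [-3, -9, -3]
NEG     : [-3, -9, 3]
ROT     : [-9, 3, -3]
MUL     : [-9, -9]
PUSH 9  : [-9, -9, 9]
SWAP    : [-9, 9, -9]
ROT     : [9, -9, -9]
DIV     : [9, 1]
SUB     : [8]
PUSH 5  : [8, 5]
POP     : [8]
PUSH 33 : [8, 33]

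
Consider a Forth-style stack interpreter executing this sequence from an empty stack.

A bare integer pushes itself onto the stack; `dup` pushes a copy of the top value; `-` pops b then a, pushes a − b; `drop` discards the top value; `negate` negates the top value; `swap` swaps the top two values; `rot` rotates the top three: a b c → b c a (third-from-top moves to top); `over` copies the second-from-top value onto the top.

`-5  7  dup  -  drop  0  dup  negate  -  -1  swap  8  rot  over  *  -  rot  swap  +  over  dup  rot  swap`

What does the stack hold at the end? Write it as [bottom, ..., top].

[0, 0, 11, 0]

-5     : [-5]
7      : [-5, 7]
dup    : [-5, 7, 7]
-      : [-5, 0]
drop   : [-5]
0      : [-5, 0]
dup    : [-5, 0, 0]
negate : [-5, 0, 0]
-      : [-5, 0]
-1     : [-5, 0, -1]
swap   : [-5, -1, 0]
8      : [-5, -1, 0, 8]
rot    : [-5, 0, 8, -1]
over   : [-5, 0, 8, -1, 8]
*      : [-5, 0, 8, -8]
-      : [-5, 0, 16]
rot    : [0, 16, -5]
swap   : [0, -5, 16]
+      : [0, 11]
over   : [0, 11, 0]
dup    : [0, 11, 0, 0]
rot    : [0, 0, 0, 11]
swap   : [0, 0, 11, 0]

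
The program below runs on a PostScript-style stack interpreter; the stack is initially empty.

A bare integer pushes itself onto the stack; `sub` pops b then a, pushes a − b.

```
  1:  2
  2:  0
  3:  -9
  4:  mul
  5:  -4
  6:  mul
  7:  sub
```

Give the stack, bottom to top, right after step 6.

[2, 0]

2    2
0    2 0
-9   2 0 -9
mul  2 0
-4   2 0 -4
mul  2 0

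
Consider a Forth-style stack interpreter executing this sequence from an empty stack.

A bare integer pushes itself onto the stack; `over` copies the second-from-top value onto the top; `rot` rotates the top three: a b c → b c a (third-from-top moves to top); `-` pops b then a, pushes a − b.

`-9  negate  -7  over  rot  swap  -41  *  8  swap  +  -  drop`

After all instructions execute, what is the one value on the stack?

-9     : -9
negate : 9
-7     : 9 -7
over   : 9 -7 9
rot    : -7 9 9
swap   : -7 9 9
-41    : -7 9 9 -41
*      : -7 9 -369
8      : -7 9 -369 8
swap   : -7 9 8 -369
+      : -7 9 -361
-      : -7 370
drop   : -7

-7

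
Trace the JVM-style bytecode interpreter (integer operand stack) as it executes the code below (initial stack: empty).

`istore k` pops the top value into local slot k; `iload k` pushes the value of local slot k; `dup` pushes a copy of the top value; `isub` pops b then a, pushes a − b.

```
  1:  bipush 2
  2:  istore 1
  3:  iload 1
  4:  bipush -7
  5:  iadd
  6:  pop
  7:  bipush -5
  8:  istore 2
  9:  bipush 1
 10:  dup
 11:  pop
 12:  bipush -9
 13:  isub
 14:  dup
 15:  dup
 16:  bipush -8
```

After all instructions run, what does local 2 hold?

-5

bipush 2   2
istore 1   (empty)
iload 1    2
bipush -7  2 -7
iadd       -5
pop        (empty)
bipush -5  -5
istore 2   (empty)
bipush 1   1
dup        1 1
pop        1
bipush -9  1 -9
isub       10
dup        10 10
dup        10 10 10
bipush -8  10 10 10 -8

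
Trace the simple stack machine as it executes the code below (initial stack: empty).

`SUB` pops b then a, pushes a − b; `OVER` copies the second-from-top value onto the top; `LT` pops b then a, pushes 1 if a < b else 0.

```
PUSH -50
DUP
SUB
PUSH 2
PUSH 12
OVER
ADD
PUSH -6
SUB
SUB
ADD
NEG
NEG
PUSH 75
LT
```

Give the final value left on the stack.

1

PUSH -50 : [-50]
DUP      : [-50, -50]
SUB      : [0]
PUSH 2   : [0, 2]
PUSH 12  : [0, 2, 12]
OVER     : [0, 2, 12, 2]
ADD      : [0, 2, 14]
PUSH -6  : [0, 2, 14, -6]
SUB      : [0, 2, 20]
SUB      : [0, -18]
ADD      : [-18]
NEG      : [18]
NEG      : [-18]
PUSH 75  : [-18, 75]
LT       : [1]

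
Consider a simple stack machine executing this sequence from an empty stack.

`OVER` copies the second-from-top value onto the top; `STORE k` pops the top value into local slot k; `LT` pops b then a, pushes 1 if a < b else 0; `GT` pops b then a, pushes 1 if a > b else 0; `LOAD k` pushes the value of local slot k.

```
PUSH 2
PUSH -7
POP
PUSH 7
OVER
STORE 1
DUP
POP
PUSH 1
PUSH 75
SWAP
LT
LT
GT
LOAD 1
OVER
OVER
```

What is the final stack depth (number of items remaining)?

4

PUSH 2  : [2]
PUSH -7 : [2, -7]
POP     : [2]
PUSH 7  : [2, 7]
OVER    : [2, 7, 2]
STORE 1 : [2, 7]
DUP     : [2, 7, 7]
POP     : [2, 7]
PUSH 1  : [2, 7, 1]
PUSH 75 : [2, 7, 1, 75]
SWAP    : [2, 7, 75, 1]
LT      : [2, 7, 0]
LT      : [2, 0]
GT      : [1]
LOAD 1  : [1, 2]
OVER    : [1, 2, 1]
OVER    : [1, 2, 1, 2]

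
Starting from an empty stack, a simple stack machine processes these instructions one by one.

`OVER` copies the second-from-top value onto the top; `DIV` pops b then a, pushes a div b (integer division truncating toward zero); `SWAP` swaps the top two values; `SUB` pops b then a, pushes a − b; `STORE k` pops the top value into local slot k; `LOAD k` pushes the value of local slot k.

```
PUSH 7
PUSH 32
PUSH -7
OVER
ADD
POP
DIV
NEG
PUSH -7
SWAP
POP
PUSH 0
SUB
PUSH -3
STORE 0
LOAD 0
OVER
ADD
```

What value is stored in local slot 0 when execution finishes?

PUSH 7   [7]
PUSH 32  [7, 32]
PUSH -7  [7, 32, -7]
OVER     [7, 32, -7, 32]
ADD      [7, 32, 25]
POP      [7, 32]
DIV      [0]
NEG      [0]
PUSH -7  [0, -7]
SWAP     [-7, 0]
POP      [-7]
PUSH 0   [-7, 0]
SUB      [-7]
PUSH -3  [-7, -3]
STORE 0  [-7]
LOAD 0   [-7, -3]
OVER     [-7, -3, -7]
ADD      [-7, -10]

-3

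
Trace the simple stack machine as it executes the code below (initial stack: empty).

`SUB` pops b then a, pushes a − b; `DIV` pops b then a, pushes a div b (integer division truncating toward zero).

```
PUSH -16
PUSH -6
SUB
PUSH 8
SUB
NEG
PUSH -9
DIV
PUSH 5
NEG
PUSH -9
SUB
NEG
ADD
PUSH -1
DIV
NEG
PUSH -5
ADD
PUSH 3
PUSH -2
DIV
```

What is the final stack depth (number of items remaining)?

2

PUSH -16 → -16
PUSH -6  → -16 -6
SUB      → -10
PUSH 8   → -10 8
SUB      → -18
NEG      → 18
PUSH -9  → 18 -9
DIV      → -2
PUSH 5   → -2 5
NEG      → -2 -5
PUSH -9  → -2 -5 -9
SUB      → -2 4
NEG      → -2 -4
ADD      → -6
PUSH -1  → -6 -1
DIV      → 6
NEG      → -6
PUSH -5  → -6 -5
ADD      → -11
PUSH 3   → -11 3
PUSH -2  → -11 3 -2
DIV      → -11 -1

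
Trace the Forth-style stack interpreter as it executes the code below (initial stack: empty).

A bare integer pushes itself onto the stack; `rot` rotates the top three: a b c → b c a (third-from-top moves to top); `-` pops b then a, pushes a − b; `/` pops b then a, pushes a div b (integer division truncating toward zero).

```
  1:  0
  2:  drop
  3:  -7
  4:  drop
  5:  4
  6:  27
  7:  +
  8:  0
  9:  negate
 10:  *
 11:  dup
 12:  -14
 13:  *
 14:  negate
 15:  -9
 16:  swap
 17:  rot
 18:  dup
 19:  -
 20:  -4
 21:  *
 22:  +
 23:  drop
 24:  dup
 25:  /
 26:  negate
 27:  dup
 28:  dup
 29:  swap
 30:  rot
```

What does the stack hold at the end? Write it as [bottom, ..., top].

[-1, -1, -1]

0      → [0]
drop   → []
-7     → [-7]
drop   → []
4      → [4]
27     → [4, 27]
+      → [31]
0      → [31, 0]
negate → [31, 0]
*      → [0]
dup    → [0, 0]
-14    → [0, 0, -14]
*      → [0, 0]
negate → [0, 0]
-9     → [0, 0, -9]
swap   → [0, -9, 0]
rot    → [-9, 0, 0]
dup    → [-9, 0, 0, 0]
-      → [-9, 0, 0]
-4     → [-9, 0, 0, -4]
*      → [-9, 0, 0]
+      → [-9, 0]
drop   → [-9]
dup    → [-9, -9]
/      → [1]
negate → [-1]
dup    → [-1, -1]
dup    → [-1, -1, -1]
swap   → [-1, -1, -1]
rot    → [-1, -1, -1]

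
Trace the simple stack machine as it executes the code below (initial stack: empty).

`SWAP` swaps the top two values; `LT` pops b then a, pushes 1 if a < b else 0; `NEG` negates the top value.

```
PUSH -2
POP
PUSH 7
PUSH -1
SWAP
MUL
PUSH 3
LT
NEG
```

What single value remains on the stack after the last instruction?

PUSH -2  [-2]
POP      []
PUSH 7   [7]
PUSH -1  [7, -1]
SWAP     [-1, 7]
MUL      [-7]
PUSH 3   [-7, 3]
LT       [1]
NEG      [-1]

-1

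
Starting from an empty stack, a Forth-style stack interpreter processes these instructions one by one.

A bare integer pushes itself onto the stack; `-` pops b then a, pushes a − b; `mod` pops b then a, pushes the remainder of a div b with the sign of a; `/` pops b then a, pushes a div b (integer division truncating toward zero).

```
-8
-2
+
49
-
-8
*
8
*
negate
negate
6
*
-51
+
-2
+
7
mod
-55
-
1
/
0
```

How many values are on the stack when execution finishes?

-8      -8
-2      -8 -2
+       -10
49      -10 49
-       -59
-8      -59 -8
*       472
8       472 8
*       3776
negate  -3776
negate  3776
6       3776 6
*       22656
-51     22656 -51
+       22605
-2      22605 -2
+       22603
7       22603 7
mod     0
-55     0 -55
-       55
1       55 1
/       55
0       55 0

2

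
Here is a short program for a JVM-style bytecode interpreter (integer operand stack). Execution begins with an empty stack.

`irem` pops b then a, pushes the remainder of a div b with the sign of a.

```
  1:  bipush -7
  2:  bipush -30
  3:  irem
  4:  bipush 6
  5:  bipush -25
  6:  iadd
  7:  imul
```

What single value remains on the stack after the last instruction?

bipush -7  -> [-7]
bipush -30 -> [-7, -30]
irem       -> [-7]
bipush 6   -> [-7, 6]
bipush -25 -> [-7, 6, -25]
iadd       -> [-7, -19]
imul       -> [133]

133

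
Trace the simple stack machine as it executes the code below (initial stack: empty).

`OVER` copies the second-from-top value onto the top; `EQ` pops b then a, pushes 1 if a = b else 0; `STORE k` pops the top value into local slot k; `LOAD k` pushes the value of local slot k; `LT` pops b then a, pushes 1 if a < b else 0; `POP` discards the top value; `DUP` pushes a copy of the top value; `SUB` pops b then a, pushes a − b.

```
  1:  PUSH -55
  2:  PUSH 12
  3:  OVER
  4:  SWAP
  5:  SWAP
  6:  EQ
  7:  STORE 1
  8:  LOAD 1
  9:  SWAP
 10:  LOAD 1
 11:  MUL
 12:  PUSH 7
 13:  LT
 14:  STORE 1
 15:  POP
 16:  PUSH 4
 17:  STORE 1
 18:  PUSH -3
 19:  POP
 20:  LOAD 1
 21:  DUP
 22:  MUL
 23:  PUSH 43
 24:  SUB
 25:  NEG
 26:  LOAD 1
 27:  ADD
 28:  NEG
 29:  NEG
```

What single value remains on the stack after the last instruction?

PUSH -55 → [-55]
PUSH 12  → [-55, 12]
OVER     → [-55, 12, -55]
SWAP     → [-55, -55, 12]
SWAP     → [-55, 12, -55]
EQ       → [-55, 0]
STORE 1  → [-55]
LOAD 1   → [-55, 0]
SWAP     → [0, -55]
LOAD 1   → [0, -55, 0]
MUL      → [0, 0]
PUSH 7   → [0, 0, 7]
LT       → [0, 1]
STORE 1  → [0]
POP      → []
PUSH 4   → [4]
STORE 1  → []
PUSH -3  → [-3]
POP      → []
LOAD 1   → [4]
DUP      → [4, 4]
MUL      → [16]
PUSH 43  → [16, 43]
SUB      → [-27]
NEG      → [27]
LOAD 1   → [27, 4]
ADD      → [31]
NEG      → [-31]
NEG      → [31]

31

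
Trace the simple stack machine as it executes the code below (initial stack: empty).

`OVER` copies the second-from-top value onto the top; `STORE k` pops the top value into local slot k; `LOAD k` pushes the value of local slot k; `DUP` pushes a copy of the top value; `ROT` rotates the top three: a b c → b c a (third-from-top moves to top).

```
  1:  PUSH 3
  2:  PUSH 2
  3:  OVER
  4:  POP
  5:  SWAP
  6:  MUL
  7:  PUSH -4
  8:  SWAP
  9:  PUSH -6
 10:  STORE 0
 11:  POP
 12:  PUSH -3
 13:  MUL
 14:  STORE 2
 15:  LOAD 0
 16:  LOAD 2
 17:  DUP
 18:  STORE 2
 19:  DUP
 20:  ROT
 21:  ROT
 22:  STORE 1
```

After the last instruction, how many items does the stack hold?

PUSH 3  -> [3]
PUSH 2  -> [3, 2]
OVER    -> [3, 2, 3]
POP     -> [3, 2]
SWAP    -> [2, 3]
MUL     -> [6]
PUSH -4 -> [6, -4]
SWAP    -> [-4, 6]
PUSH -6 -> [-4, 6, -6]
STORE 0 -> [-4, 6]
POP     -> [-4]
PUSH -3 -> [-4, -3]
MUL     -> [12]
STORE 2 -> []
LOAD 0  -> [-6]
LOAD 2  -> [-6, 12]
DUP     -> [-6, 12, 12]
STORE 2 -> [-6, 12]
DUP     -> [-6, 12, 12]
ROT     -> [12, 12, -6]
ROT     -> [12, -6, 12]
STORE 1 -> [12, -6]

2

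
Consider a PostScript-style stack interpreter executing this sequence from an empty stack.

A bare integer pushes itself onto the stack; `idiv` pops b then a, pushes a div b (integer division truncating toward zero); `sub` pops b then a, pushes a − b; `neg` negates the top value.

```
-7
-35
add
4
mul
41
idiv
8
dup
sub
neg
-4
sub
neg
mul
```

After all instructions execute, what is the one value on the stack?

16

-7   : -7
-35  : -7 -35
add  : -42
4    : -42 4
mul  : -168
41   : -168 41
idiv : -4
8    : -4 8
dup  : -4 8 8
sub  : -4 0
neg  : -4 0
-4   : -4 0 -4
sub  : -4 4
neg  : -4 -4
mul  : 16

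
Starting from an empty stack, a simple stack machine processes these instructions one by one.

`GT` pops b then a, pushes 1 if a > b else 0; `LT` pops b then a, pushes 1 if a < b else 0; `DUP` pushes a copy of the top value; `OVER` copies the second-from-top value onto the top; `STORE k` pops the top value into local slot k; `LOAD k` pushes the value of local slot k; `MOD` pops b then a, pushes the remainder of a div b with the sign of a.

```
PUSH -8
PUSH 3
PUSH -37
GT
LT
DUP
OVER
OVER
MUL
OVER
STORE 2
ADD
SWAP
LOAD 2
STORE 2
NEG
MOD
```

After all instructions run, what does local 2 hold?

1

PUSH -8  -> [-8]
PUSH 3   -> [-8, 3]
PUSH -37 -> [-8, 3, -37]
GT       -> [-8, 1]
LT       -> [1]
DUP      -> [1, 1]
OVER     -> [1, 1, 1]
OVER     -> [1, 1, 1, 1]
MUL      -> [1, 1, 1]
OVER     -> [1, 1, 1, 1]
STORE 2  -> [1, 1, 1]
ADD      -> [1, 2]
SWAP     -> [2, 1]
LOAD 2   -> [2, 1, 1]
STORE 2  -> [2, 1]
NEG      -> [2, -1]
MOD      -> [0]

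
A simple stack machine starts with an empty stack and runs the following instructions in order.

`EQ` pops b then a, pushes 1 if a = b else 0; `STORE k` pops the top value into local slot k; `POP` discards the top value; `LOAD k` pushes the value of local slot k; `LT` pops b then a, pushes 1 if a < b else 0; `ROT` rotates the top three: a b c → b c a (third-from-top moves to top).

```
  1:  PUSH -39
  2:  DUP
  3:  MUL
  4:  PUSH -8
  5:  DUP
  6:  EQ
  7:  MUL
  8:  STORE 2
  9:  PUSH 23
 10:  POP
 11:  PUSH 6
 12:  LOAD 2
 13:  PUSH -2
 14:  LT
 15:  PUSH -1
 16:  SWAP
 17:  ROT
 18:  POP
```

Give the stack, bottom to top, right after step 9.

PUSH -39 → -39
DUP      → -39 -39
MUL      → 1521
PUSH -8  → 1521 -8
DUP      → 1521 -8 -8
EQ       → 1521 1
MUL      → 1521
STORE 2  → (empty)
PUSH 23  → 23

[23]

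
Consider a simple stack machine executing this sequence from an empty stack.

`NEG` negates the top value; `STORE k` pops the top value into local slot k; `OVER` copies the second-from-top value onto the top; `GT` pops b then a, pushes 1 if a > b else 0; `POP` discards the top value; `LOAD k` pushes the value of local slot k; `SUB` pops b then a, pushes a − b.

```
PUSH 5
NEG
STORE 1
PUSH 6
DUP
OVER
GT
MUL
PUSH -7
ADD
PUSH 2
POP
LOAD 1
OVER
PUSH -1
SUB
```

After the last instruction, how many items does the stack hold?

3

PUSH 5  → [5]
NEG     → [-5]
STORE 1 → []
PUSH 6  → [6]
DUP     → [6, 6]
OVER    → [6, 6, 6]
GT      → [6, 0]
MUL     → [0]
PUSH -7 → [0, -7]
ADD     → [-7]
PUSH 2  → [-7, 2]
POP     → [-7]
LOAD 1  → [-7, -5]
OVER    → [-7, -5, -7]
PUSH -1 → [-7, -5, -7, -1]
SUB     → [-7, -5, -6]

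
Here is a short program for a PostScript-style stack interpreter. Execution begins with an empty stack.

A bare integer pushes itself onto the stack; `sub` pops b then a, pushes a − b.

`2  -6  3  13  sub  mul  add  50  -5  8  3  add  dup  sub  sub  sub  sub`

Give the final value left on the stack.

2   -> [2]
-6  -> [2, -6]
3   -> [2, -6, 3]
13  -> [2, -6, 3, 13]
sub -> [2, -6, -10]
mul -> [2, 60]
add -> [62]
50  -> [62, 50]
-5  -> [62, 50, -5]
8   -> [62, 50, -5, 8]
3   -> [62, 50, -5, 8, 3]
add -> [62, 50, -5, 11]
dup -> [62, 50, -5, 11, 11]
sub -> [62, 50, -5, 0]
sub -> [62, 50, -5]
sub -> [62, 55]
sub -> [7]

7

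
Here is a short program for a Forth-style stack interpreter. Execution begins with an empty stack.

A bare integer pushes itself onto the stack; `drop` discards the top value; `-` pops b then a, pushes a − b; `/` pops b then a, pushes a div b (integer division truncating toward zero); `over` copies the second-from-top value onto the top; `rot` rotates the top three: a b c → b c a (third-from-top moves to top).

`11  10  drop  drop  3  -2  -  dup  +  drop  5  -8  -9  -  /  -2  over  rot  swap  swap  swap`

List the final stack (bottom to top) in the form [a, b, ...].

[-2, 5, 5]

11   -> [11]
10   -> [11, 10]
drop -> [11]
drop -> []
3    -> [3]
-2   -> [3, -2]
-    -> [5]
dup  -> [5, 5]
+    -> [10]
drop -> []
5    -> [5]
-8   -> [5, -8]
-9   -> [5, -8, -9]
-    -> [5, 1]
/    -> [5]
-2   -> [5, -2]
over -> [5, -2, 5]
rot  -> [-2, 5, 5]
swap -> [-2, 5, 5]
swap -> [-2, 5, 5]
swap -> [-2, 5, 5]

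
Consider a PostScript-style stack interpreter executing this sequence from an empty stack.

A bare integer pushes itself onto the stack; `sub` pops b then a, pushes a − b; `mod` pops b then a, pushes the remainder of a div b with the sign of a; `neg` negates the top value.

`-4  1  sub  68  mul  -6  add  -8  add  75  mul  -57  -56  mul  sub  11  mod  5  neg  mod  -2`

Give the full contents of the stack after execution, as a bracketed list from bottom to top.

[-4, -2]

-4  → -4
1   → -4 1
sub → -5
68  → -5 68
mul → -340
-6  → -340 -6
add → -346
-8  → -346 -8
add → -354
75  → -354 75
mul → -26550
-57 → -26550 -57
-56 → -26550 -57 -56
mul → -26550 3192
sub → -29742
11  → -29742 11
mod → -9
5   → -9 5
neg → -9 -5
mod → -4
-2  → -4 -2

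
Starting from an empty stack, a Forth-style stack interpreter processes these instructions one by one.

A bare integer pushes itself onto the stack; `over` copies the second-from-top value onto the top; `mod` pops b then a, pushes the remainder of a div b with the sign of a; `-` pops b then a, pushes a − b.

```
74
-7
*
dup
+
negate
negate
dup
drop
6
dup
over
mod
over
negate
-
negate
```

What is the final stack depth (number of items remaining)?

74     → 74
-7     → 74 -7
*      → -518
dup    → -518 -518
+      → -1036
negate → 1036
negate → -1036
dup    → -1036 -1036
drop   → -1036
6      → -1036 6
dup    → -1036 6 6
over   → -1036 6 6 6
mod    → -1036 6 0
over   → -1036 6 0 6
negate → -1036 6 0 -6
-      → -1036 6 6
negate → -1036 6 -6

3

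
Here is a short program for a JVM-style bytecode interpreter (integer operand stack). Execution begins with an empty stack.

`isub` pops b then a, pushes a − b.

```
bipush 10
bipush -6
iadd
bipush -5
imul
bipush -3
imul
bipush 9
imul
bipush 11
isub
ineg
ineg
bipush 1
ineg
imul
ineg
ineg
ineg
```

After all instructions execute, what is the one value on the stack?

bipush 10 -> [10]
bipush -6 -> [10, -6]
iadd      -> [4]
bipush -5 -> [4, -5]
imul      -> [-20]
bipush -3 -> [-20, -3]
imul      -> [60]
bipush 9  -> [60, 9]
imul      -> [540]
bipush 11 -> [540, 11]
isub      -> [529]
ineg      -> [-529]
ineg      -> [529]
bipush 1  -> [529, 1]
ineg      -> [529, -1]
imul      -> [-529]
ineg      -> [529]
ineg      -> [-529]
ineg      -> [529]

529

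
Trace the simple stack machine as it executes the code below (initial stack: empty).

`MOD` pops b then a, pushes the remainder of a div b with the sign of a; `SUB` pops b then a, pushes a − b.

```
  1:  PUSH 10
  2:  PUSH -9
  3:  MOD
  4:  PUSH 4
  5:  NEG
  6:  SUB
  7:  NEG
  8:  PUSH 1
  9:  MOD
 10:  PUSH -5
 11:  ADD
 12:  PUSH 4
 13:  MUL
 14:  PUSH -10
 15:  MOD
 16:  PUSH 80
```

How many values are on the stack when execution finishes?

2

PUSH 10  → 10
PUSH -9  → 10 -9
MOD      → 1
PUSH 4   → 1 4
NEG      → 1 -4
SUB      → 5
NEG      → -5
PUSH 1   → -5 1
MOD      → 0
PUSH -5  → 0 -5
ADD      → -5
PUSH 4   → -5 4
MUL      → -20
PUSH -10 → -20 -10
MOD      → 0
PUSH 80  → 0 80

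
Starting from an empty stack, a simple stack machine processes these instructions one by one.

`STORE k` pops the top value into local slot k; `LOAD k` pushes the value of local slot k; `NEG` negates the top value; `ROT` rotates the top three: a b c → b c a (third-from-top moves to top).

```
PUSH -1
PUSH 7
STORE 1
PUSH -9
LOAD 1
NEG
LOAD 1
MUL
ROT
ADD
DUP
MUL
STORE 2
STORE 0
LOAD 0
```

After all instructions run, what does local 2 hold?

2500

PUSH -1 → -1
PUSH 7  → -1 7
STORE 1 → -1
PUSH -9 → -1 -9
LOAD 1  → -1 -9 7
NEG     → -1 -9 -7
LOAD 1  → -1 -9 -7 7
MUL     → -1 -9 -49
ROT     → -9 -49 -1
ADD     → -9 -50
DUP     → -9 -50 -50
MUL     → -9 2500
STORE 2 → -9
STORE 0 → (empty)
LOAD 0  → -9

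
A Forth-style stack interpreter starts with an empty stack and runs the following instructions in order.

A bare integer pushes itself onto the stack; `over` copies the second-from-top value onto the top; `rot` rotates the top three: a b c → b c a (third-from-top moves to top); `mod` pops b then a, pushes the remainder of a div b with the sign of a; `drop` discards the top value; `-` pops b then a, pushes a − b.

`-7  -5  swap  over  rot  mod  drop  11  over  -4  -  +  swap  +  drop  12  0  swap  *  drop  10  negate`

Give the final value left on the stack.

-10

-7      -7
-5      -7 -5
swap    -5 -7
over    -5 -7 -5
rot     -7 -5 -5
mod     -7 0
drop    -7
11      -7 11
over    -7 11 -7
-4      -7 11 -7 -4
-       -7 11 -3
+       -7 8
swap    8 -7
+       1
drop    (empty)
12      12
0       12 0
swap    0 12
*       0
drop    (empty)
10      10
negate  -10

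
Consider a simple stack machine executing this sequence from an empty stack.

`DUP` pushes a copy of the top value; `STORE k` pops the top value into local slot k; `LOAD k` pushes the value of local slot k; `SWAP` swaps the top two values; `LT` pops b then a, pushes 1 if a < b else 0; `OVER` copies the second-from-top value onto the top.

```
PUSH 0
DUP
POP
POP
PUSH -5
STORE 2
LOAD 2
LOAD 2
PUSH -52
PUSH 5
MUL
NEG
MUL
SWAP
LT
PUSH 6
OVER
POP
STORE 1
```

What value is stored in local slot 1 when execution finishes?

6

PUSH 0    0
DUP       0 0
POP       0
POP       (empty)
PUSH -5   -5
STORE 2   (empty)
LOAD 2    -5
LOAD 2    -5 -5
PUSH -52  -5 -5 -52
PUSH 5    -5 -5 -52 5
MUL       -5 -5 -260
NEG       -5 -5 260
MUL       -5 -1300
SWAP      -1300 -5
LT        1
PUSH 6    1 6
OVER      1 6 1
POP       1 6
STORE 1   1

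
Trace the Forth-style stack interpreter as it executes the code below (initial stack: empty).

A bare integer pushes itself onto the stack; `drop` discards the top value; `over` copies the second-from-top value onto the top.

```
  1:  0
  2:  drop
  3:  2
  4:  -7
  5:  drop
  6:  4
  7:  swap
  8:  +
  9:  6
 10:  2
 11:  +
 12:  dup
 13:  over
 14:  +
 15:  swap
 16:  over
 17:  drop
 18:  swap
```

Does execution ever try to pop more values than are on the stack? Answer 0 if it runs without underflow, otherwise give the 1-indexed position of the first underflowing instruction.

0

0    → [0]
drop → []
2    → [2]
-7   → [2, -7]
drop → [2]
4    → [2, 4]
swap → [4, 2]
+    → [6]
6    → [6, 6]
2    → [6, 6, 2]
+    → [6, 8]
dup  → [6, 8, 8]
over → [6, 8, 8, 8]
+    → [6, 8, 16]
swap → [6, 16, 8]
over → [6, 16, 8, 16]
drop → [6, 16, 8]
swap → [6, 8, 16]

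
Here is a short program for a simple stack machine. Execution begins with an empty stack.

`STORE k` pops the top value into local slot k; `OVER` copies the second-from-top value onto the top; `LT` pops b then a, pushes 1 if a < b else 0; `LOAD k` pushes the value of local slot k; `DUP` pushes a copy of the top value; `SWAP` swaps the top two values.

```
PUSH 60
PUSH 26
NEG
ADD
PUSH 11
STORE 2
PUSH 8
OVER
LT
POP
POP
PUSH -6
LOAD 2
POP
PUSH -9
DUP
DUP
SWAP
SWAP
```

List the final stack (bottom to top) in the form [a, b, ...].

[-6, -9, -9, -9]

PUSH 60 -> [60]
PUSH 26 -> [60, 26]
NEG     -> [60, -26]
ADD     -> [34]
PUSH 11 -> [34, 11]
STORE 2 -> [34]
PUSH 8  -> [34, 8]
OVER    -> [34, 8, 34]
LT      -> [34, 1]
POP     -> [34]
POP     -> []
PUSH -6 -> [-6]
LOAD 2  -> [-6, 11]
POP     -> [-6]
PUSH -9 -> [-6, -9]
DUP     -> [-6, -9, -9]
DUP     -> [-6, -9, -9, -9]
SWAP    -> [-6, -9, -9, -9]
SWAP    -> [-6, -9, -9, -9]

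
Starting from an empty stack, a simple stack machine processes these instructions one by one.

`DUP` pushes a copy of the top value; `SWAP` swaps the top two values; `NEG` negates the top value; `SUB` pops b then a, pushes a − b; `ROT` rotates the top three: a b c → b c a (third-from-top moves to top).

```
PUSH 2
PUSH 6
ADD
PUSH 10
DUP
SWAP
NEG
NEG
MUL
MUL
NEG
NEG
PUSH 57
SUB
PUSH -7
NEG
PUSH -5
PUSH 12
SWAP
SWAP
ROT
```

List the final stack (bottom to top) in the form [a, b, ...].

PUSH 2  -> [2]
PUSH 6  -> [2, 6]
ADD     -> [8]
PUSH 10 -> [8, 10]
DUP     -> [8, 10, 10]
SWAP    -> [8, 10, 10]
NEG     -> [8, 10, -10]
NEG     -> [8, 10, 10]
MUL     -> [8, 100]
MUL     -> [800]
NEG     -> [-800]
NEG     -> [800]
PUSH 57 -> [800, 57]
SUB     -> [743]
PUSH -7 -> [743, -7]
NEG     -> [743, 7]
PUSH -5 -> [743, 7, -5]
PUSH 12 -> [743, 7, -5, 12]
SWAP    -> [743, 7, 12, -5]
SWAP    -> [743, 7, -5, 12]
ROT     -> [743, -5, 12, 7]

[743, -5, 12, 7]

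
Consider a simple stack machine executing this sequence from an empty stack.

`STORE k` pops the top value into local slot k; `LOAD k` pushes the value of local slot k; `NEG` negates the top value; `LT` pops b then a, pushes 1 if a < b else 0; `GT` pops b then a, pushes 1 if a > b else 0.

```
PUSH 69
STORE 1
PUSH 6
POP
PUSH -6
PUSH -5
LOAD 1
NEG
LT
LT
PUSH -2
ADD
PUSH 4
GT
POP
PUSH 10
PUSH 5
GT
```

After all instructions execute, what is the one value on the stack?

1

PUSH 69 -> [69]
STORE 1 -> []
PUSH 6  -> [6]
POP     -> []
PUSH -6 -> [-6]
PUSH -5 -> [-6, -5]
LOAD 1  -> [-6, -5, 69]
NEG     -> [-6, -5, -69]
LT      -> [-6, 0]
LT      -> [1]
PUSH -2 -> [1, -2]
ADD     -> [-1]
PUSH 4  -> [-1, 4]
GT      -> [0]
POP     -> []
PUSH 10 -> [10]
PUSH 5  -> [10, 5]
GT      -> [1]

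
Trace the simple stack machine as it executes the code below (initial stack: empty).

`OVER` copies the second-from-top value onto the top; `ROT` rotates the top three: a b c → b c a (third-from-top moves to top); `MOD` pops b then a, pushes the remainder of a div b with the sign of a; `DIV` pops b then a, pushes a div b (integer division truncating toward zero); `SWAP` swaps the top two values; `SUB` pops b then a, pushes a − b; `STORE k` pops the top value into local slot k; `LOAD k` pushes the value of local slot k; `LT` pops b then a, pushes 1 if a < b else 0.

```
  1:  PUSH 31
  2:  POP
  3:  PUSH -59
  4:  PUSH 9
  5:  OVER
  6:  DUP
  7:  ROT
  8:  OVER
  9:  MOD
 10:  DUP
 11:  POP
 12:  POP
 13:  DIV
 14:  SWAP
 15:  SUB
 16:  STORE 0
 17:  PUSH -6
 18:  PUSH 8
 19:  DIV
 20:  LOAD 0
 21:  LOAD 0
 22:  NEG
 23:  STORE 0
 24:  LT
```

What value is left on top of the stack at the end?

PUSH 31   [31]
POP       []
PUSH -59  [-59]
PUSH 9    [-59, 9]
OVER      [-59, 9, -59]
DUP       [-59, 9, -59, -59]
ROT       [-59, -59, -59, 9]
OVER      [-59, -59, -59, 9, -59]
MOD       [-59, -59, -59, 9]
DUP       [-59, -59, -59, 9, 9]
POP       [-59, -59, -59, 9]
POP       [-59, -59, -59]
DIV       [-59, 1]
SWAP      [1, -59]
SUB       [60]
STORE 0   []
PUSH -6   [-6]
PUSH 8    [-6, 8]
DIV       [0]
LOAD 0    [0, 60]
LOAD 0    [0, 60, 60]
NEG       [0, 60, -60]
STORE 0   [0, 60]
LT        [1]

1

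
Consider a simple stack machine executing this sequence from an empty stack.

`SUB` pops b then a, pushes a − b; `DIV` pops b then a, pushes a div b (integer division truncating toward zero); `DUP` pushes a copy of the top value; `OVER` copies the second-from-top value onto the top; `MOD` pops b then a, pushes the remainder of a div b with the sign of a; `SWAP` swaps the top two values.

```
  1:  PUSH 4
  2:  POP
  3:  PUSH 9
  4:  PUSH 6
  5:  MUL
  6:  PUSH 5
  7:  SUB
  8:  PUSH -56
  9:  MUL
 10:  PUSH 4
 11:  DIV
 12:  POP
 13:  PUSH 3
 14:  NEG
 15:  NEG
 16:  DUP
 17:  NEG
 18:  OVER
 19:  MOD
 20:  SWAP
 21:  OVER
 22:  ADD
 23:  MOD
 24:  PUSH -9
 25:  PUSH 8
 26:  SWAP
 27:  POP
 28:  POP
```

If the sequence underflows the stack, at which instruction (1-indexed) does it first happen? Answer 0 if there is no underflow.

0

PUSH 4   → 4
POP      → (empty)
PUSH 9   → 9
PUSH 6   → 9 6
MUL      → 54
PUSH 5   → 54 5
SUB      → 49
PUSH -56 → 49 -56
MUL      → -2744
PUSH 4   → -2744 4
DIV      → -686
POP      → (empty)
PUSH 3   → 3
NEG      → -3
NEG      → 3
DUP      → 3 3
NEG      → 3 -3
OVER     → 3 -3 3
MOD      → 3 0
SWAP     → 0 3
OVER     → 0 3 0
ADD      → 0 3
MOD      → 0
PUSH -9  → 0 -9
PUSH 8   → 0 -9 8
SWAP     → 0 8 -9
POP      → 0 8
POP      → 0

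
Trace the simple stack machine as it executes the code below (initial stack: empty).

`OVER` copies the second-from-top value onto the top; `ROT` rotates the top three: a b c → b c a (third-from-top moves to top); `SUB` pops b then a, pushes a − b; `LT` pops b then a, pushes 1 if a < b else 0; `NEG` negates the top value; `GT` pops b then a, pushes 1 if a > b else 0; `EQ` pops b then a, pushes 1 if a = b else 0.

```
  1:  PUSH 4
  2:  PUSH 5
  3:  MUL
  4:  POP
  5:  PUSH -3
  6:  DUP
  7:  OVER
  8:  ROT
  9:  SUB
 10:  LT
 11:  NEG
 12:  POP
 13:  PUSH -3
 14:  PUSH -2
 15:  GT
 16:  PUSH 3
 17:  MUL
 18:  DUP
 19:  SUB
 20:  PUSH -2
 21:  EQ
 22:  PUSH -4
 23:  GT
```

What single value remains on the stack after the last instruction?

1

PUSH 4   [4]
PUSH 5   [4, 5]
MUL      [20]
POP      []
PUSH -3  [-3]
DUP      [-3, -3]
OVER     [-3, -3, -3]
ROT      [-3, -3, -3]
SUB      [-3, 0]
LT       [1]
NEG      [-1]
POP      []
PUSH -3  [-3]
PUSH -2  [-3, -2]
GT       [0]
PUSH 3   [0, 3]
MUL      [0]
DUP      [0, 0]
SUB      [0]
PUSH -2  [0, -2]
EQ       [0]
PUSH -4  [0, -4]
GT       [1]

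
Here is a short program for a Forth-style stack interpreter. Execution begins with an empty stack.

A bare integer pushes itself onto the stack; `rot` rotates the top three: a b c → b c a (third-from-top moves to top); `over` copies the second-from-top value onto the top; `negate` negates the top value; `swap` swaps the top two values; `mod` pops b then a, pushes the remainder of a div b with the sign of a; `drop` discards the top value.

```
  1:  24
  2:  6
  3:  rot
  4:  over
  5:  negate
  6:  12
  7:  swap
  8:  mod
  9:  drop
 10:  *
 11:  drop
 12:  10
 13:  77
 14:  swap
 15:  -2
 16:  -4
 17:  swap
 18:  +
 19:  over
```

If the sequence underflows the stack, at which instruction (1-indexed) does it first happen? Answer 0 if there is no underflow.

3

24  [24]
6   [24, 6]
rot  — needs 3 operands, stack has 2 → underflow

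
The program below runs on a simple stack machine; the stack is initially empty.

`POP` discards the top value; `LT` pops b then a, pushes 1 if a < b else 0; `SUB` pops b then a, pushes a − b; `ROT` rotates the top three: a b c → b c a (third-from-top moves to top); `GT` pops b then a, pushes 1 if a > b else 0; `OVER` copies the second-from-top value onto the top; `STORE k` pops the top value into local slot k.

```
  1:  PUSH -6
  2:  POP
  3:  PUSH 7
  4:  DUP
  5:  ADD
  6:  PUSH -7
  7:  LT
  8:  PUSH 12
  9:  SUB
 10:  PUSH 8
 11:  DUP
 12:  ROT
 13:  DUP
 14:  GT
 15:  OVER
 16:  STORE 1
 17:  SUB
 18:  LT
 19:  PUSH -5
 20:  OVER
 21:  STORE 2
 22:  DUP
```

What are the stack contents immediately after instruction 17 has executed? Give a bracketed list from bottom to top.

PUSH -6  [-6]
POP      []
PUSH 7   [7]
DUP      [7, 7]
ADD      [14]
PUSH -7  [14, -7]
LT       [0]
PUSH 12  [0, 12]
SUB      [-12]
PUSH 8   [-12, 8]
DUP      [-12, 8, 8]
ROT      [8, 8, -12]
DUP      [8, 8, -12, -12]
GT       [8, 8, 0]
OVER     [8, 8, 0, 8]
STORE 1  [8, 8, 0]
SUB      [8, 8]

[8, 8]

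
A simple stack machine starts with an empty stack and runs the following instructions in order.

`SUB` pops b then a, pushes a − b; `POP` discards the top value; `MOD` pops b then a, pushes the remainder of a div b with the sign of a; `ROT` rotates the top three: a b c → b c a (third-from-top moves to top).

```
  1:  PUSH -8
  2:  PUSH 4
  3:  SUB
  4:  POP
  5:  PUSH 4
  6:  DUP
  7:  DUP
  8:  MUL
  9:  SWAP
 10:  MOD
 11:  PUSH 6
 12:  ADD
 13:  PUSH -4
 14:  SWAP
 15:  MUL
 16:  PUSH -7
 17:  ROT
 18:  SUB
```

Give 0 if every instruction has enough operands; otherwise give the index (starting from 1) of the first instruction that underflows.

PUSH -8 → -8
PUSH 4  → -8 4
SUB     → -12
POP     → (empty)
PUSH 4  → 4
DUP     → 4 4
DUP     → 4 4 4
MUL     → 4 16
SWAP    → 16 4
MOD     → 0
PUSH 6  → 0 6
ADD     → 6
PUSH -4 → 6 -4
SWAP    → -4 6
MUL     → -24
PUSH -7 → -24 -7
ROT  — needs 3 operands, stack has 2 → underflow

17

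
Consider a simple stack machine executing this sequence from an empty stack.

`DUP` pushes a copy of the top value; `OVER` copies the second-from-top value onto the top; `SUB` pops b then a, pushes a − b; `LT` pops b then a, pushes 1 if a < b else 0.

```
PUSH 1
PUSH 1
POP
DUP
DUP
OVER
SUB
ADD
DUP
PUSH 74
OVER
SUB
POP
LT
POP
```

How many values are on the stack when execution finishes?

1

PUSH 1  → 1
PUSH 1  → 1 1
POP     → 1
DUP     → 1 1
DUP     → 1 1 1
OVER    → 1 1 1 1
SUB     → 1 1 0
ADD     → 1 1
DUP     → 1 1 1
PUSH 74 → 1 1 1 74
OVER    → 1 1 1 74 1
SUB     → 1 1 1 73
POP     → 1 1 1
LT      → 1 0
POP     → 1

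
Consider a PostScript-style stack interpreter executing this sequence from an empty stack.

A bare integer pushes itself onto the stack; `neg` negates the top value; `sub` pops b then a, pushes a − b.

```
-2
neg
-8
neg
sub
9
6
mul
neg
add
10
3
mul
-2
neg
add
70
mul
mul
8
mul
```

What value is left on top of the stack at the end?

-1075200

-2  → -2
neg → 2
-8  → 2 -8
neg → 2 8
sub → -6
9   → -6 9
6   → -6 9 6
mul → -6 54
neg → -6 -54
add → -60
10  → -60 10
3   → -60 10 3
mul → -60 30
-2  → -60 30 -2
neg → -60 30 2
add → -60 32
70  → -60 32 70
mul → -60 2240
mul → -134400
8   → -134400 8
mul → -1075200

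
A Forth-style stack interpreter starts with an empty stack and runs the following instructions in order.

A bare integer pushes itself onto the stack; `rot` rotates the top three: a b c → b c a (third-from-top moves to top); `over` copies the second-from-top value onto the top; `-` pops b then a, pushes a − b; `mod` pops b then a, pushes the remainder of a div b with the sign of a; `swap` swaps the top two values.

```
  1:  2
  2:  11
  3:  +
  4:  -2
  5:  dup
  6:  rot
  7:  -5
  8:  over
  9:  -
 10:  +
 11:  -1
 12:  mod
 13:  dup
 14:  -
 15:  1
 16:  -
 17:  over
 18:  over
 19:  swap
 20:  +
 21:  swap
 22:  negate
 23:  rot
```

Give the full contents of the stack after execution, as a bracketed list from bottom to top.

[-2, -3, 1, -2]

2      -> 2
11     -> 2 11
+      -> 13
-2     -> 13 -2
dup    -> 13 -2 -2
rot    -> -2 -2 13
-5     -> -2 -2 13 -5
over   -> -2 -2 13 -5 13
-      -> -2 -2 13 -18
+      -> -2 -2 -5
-1     -> -2 -2 -5 -1
mod    -> -2 -2 0
dup    -> -2 -2 0 0
-      -> -2 -2 0
1      -> -2 -2 0 1
-      -> -2 -2 -1
over   -> -2 -2 -1 -2
over   -> -2 -2 -1 -2 -1
swap   -> -2 -2 -1 -1 -2
+      -> -2 -2 -1 -3
swap   -> -2 -2 -3 -1
negate -> -2 -2 -3 1
rot    -> -2 -3 1 -2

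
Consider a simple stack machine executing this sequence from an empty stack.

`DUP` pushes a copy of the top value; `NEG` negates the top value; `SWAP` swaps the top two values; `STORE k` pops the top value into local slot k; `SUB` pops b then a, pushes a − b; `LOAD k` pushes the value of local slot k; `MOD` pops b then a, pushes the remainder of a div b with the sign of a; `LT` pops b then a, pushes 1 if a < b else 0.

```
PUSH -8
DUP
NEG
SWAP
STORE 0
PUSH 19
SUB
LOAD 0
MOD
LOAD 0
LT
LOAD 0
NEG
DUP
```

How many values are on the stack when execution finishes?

PUSH -8 -> -8
DUP     -> -8 -8
NEG     -> -8 8
SWAP    -> 8 -8
STORE 0 -> 8
PUSH 19 -> 8 19
SUB     -> -11
LOAD 0  -> -11 -8
MOD     -> -3
LOAD 0  -> -3 -8
LT      -> 0
LOAD 0  -> 0 -8
NEG     -> 0 8
DUP     -> 0 8 8

3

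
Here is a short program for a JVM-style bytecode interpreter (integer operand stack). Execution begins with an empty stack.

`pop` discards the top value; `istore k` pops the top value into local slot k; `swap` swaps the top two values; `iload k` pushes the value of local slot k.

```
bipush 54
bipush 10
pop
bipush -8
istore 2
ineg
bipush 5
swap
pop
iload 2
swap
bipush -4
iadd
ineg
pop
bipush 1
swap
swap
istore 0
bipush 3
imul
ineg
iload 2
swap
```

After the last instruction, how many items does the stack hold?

2

bipush 54  54
bipush 10  54 10
pop        54
bipush -8  54 -8
istore 2   54
ineg       -54
bipush 5   -54 5
swap       5 -54
pop        5
iload 2    5 -8
swap       -8 5
bipush -4  -8 5 -4
iadd       -8 1
ineg       -8 -1
pop        -8
bipush 1   -8 1
swap       1 -8
swap       -8 1
istore 0   -8
bipush 3   -8 3
imul       -24
ineg       24
iload 2    24 -8
swap       -8 24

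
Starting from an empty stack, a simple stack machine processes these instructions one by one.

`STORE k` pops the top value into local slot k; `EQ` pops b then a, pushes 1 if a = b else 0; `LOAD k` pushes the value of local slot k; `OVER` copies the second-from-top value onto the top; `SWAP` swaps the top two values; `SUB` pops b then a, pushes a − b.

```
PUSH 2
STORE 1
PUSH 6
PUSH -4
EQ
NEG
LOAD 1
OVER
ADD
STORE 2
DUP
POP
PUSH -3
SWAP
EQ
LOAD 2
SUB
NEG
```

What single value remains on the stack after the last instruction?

2

PUSH 2  : [2]
STORE 1 : []
PUSH 6  : [6]
PUSH -4 : [6, -4]
EQ      : [0]
NEG     : [0]
LOAD 1  : [0, 2]
OVER    : [0, 2, 0]
ADD     : [0, 2]
STORE 2 : [0]
DUP     : [0, 0]
POP     : [0]
PUSH -3 : [0, -3]
SWAP    : [-3, 0]
EQ      : [0]
LOAD 2  : [0, 2]
SUB     : [-2]
NEG     : [2]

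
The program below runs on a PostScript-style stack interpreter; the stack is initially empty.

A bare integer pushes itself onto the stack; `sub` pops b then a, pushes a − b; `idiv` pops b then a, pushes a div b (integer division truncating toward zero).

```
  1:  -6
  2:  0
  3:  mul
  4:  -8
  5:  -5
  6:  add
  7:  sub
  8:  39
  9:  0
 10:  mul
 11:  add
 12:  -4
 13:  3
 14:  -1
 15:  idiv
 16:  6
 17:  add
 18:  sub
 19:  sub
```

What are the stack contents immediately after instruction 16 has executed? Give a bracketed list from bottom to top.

-6   : [-6]
0    : [-6, 0]
mul  : [0]
-8   : [0, -8]
-5   : [0, -8, -5]
add  : [0, -13]
sub  : [13]
39   : [13, 39]
0    : [13, 39, 0]
mul  : [13, 0]
add  : [13]
-4   : [13, -4]
3    : [13, -4, 3]
-1   : [13, -4, 3, -1]
idiv : [13, -4, -3]
6    : [13, -4, -3, 6]

[13, -4, -3, 6]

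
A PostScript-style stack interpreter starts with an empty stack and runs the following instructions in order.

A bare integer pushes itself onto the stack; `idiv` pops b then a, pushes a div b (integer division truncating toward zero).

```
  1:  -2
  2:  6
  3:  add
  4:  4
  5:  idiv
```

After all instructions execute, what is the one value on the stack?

-2   -> [-2]
6    -> [-2, 6]
add  -> [4]
4    -> [4, 4]
idiv -> [1]

1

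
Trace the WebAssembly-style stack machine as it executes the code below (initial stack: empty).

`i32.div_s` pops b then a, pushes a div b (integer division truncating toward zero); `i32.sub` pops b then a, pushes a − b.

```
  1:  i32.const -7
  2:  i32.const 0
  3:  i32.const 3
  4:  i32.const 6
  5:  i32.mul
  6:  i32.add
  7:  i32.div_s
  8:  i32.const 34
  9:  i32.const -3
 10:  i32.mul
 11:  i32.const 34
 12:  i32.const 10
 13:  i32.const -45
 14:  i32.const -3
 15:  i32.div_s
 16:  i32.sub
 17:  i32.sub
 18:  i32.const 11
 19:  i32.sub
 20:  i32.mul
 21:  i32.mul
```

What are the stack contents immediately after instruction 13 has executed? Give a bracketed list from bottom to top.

[0, -102, 34, 10, -45]

i32.const -7  -> -7
i32.const 0   -> -7 0
i32.const 3   -> -7 0 3
i32.const 6   -> -7 0 3 6
i32.mul       -> -7 0 18
i32.add       -> -7 18
i32.div_s     -> 0
i32.const 34  -> 0 34
i32.const -3  -> 0 34 -3
i32.mul       -> 0 -102
i32.const 34  -> 0 -102 34
i32.const 10  -> 0 -102 34 10
i32.const -45 -> 0 -102 34 10 -45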